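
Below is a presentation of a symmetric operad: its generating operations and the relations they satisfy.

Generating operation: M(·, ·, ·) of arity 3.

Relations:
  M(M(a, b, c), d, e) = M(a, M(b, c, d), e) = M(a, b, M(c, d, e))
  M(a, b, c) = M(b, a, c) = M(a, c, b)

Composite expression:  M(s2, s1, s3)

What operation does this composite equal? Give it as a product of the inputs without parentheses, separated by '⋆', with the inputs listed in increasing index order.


s1 ⋆ s2 ⋆ s3

Key point: M commutes, so take the s-inputs in any fixed order.
M(s2, s1, s3) spells out as s2 ⋆ s1 ⋆ s3
putting the inputs in ascending order: s1 ⋆ s2 ⋆ s3


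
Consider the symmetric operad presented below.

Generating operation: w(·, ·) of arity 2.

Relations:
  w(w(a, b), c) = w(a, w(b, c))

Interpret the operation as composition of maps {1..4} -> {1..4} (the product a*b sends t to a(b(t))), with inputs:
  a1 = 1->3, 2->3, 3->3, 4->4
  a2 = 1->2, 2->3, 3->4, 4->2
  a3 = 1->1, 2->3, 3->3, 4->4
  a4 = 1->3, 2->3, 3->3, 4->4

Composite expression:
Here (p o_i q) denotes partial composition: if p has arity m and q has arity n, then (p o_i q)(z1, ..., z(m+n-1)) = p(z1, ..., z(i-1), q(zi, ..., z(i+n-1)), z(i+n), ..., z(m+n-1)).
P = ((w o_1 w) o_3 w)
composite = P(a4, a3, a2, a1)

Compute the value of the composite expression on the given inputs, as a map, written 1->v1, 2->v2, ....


1->4, 2->4, 3->4, 4->3

w(a4, a3) = 1->3, 2->3, 3->3, 4->4
w(a2, a1) = 1->4, 2->4, 3->4, 4->2
w(w(a4, a3), w(a2, a1)) = 1->4, 2->4, 3->4, 4->3


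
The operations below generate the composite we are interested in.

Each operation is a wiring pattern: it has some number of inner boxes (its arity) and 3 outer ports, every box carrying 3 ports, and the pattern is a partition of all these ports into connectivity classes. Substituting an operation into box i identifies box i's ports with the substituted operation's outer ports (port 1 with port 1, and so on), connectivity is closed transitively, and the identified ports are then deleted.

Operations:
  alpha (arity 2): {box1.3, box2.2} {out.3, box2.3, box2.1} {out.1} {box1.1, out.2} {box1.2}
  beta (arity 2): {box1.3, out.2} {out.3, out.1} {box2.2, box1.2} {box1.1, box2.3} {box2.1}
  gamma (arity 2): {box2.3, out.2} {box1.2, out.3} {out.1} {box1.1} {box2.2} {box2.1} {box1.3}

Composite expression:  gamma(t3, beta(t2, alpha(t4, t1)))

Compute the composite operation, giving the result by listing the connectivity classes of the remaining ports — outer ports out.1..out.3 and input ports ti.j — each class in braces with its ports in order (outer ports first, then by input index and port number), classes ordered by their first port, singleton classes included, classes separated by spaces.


After gluing at gamma, chains via deleted ports link the t-ports.
the subtree at alpha composes to {out.1} {out.2, t4.1} {out.3, t1.1, t1.3} {t1.2, t4.3} {t4.2} on (t4, t1); out.j = own outer ports
the subtree at beta composes to {out.1, out.3} {out.2, t2.3} {t1.1, t1.3, t2.1} {t1.2, t4.3} {t2.2, t4.1} {t4.2} on (t2, t4, t1); out.j = own outer ports
the subtree at gamma composes to {out.1} {out.2} {out.3, t3.2} {t1.1, t1.3, t2.1} {t1.2, t4.3} {t2.2, t4.1} {t2.3} {t3.1} {t3.3} {t4.2} on (t3, t2, t4, t1); out.j = own outer ports

{out.1} {out.2} {out.3, t3.2} {t1.1, t1.3, t2.1} {t1.2, t4.3} {t2.2, t4.1} {t2.3} {t3.1} {t3.3} {t4.2}


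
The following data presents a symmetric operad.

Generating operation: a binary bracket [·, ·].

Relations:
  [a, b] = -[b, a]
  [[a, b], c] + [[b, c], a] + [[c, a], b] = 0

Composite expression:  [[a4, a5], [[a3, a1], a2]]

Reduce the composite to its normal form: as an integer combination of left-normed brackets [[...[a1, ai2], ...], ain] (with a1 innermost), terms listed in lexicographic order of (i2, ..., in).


[[[[a1, a3], a2], a4], a5] - [[[[a1, a3], a2], a5], a4]

In the tensor algebra, words opening a1 carry the a1-anchored form.
Composite bracket: [[a4, a5], [[a3, a1], a2]]
The bracket unfolds into 16 signed words via [a, b] = ab - ba (2^4 = 16).
Words beginning with a1 determine it all:
  sign of a1a3a2a4a5 is +1, so it contributes +[[[[a1, a3], a2], a4], a5]
  sign of a1a3a2a5a4 is -1, so it contributes -[[[[a1, a3], a2], a5], a4]


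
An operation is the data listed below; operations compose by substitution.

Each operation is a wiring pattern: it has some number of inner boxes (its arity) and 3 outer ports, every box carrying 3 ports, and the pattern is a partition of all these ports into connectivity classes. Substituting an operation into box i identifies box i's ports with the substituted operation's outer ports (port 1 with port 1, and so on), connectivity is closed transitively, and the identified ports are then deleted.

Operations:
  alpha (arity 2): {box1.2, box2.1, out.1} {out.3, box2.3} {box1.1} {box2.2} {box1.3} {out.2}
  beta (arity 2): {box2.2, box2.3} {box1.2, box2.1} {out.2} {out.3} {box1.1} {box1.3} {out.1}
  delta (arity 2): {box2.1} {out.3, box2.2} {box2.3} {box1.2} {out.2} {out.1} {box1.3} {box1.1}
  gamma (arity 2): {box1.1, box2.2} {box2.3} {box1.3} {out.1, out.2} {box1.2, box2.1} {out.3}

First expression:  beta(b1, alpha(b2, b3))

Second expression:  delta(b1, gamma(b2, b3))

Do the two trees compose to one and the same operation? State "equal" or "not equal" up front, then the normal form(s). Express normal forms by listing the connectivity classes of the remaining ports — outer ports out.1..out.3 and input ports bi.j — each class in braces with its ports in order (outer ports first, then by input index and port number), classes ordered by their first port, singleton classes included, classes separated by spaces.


Reducing the first expression gives {out.1} {out.2} {out.3} {b1.1} {b1.2, b2.2, b3.1} {b1.3} {b2.1} {b2.3} {b3.2} {b3.3}
Reducing the second expression gives {out.1} {out.2} {out.3} {b1.1} {b1.2} {b1.3} {b2.1, b3.2} {b2.2, b3.1} {b2.3} {b3.3}
Distinct normal forms: not equal.

not equal; the first gives {out.1} {out.2} {out.3} {b1.1} {b1.2, b2.2, b3.1} {b1.3} {b2.1} {b2.3} {b3.2} {b3.3} and the second {out.1} {out.2} {out.3} {b1.1} {b1.2} {b1.3} {b2.1, b3.2} {b2.2, b3.1} {b2.3} {b3.3}


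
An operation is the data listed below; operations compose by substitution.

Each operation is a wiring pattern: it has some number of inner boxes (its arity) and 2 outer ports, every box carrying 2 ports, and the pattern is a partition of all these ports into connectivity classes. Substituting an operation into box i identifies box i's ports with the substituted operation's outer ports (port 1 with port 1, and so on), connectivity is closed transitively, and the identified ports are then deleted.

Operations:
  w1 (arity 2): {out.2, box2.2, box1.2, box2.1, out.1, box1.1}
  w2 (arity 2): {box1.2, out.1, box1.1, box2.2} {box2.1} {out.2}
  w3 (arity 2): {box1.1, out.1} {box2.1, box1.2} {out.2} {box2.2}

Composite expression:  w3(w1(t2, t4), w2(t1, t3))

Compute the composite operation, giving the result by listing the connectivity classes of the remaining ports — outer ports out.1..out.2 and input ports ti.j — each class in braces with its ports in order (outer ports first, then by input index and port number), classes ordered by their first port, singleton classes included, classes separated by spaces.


Two ports join when wires chain via w3-identified ports.
w1 over (t2, t4) gives {out.1, out.2, t2.1, t2.2, t4.1, t4.2}, out.j being that stage's outer ports
w2 over (t1, t3) gives {out.1, t1.1, t1.2, t3.2} {out.2} {t3.1}, out.j being that stage's outer ports
w3 over (t2, t4, t1, t3) gives {out.1, t1.1, t1.2, t2.1, t2.2, t3.2, t4.1, t4.2} {out.2} {t3.1}, out.j being that stage's outer ports

{out.1, t1.1, t1.2, t2.1, t2.2, t3.2, t4.1, t4.2} {out.2} {t3.1}


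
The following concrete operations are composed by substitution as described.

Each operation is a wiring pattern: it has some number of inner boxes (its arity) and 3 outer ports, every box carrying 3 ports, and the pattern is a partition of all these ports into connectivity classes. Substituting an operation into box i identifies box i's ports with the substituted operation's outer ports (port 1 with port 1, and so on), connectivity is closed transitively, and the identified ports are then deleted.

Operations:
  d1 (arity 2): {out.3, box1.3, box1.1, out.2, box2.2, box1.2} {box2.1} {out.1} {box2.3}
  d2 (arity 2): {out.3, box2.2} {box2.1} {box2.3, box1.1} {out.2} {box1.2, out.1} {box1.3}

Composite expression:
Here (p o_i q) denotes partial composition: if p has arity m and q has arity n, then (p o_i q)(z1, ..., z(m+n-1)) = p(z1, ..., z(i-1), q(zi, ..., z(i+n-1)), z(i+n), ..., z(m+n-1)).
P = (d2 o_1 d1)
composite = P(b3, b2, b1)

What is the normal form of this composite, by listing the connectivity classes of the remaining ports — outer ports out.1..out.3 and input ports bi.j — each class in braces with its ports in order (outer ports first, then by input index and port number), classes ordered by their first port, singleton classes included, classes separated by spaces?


{out.1, b2.2, b3.1, b3.2, b3.3} {out.2} {out.3, b1.2} {b1.1} {b1.3} {b2.1} {b2.3}

Reachability decides: close wires over d2-identified ports.
the subtree at d1 composes to {out.1} {out.2, out.3, b2.2, b3.1, b3.2, b3.3} {b2.1} {b2.3} on (b3, b2); out.j = own outer ports
the subtree at d2 composes to {out.1, b2.2, b3.1, b3.2, b3.3} {out.2} {out.3, b1.2} {b1.1} {b1.3} {b2.1} {b2.3} on (b3, b2, b1); out.j = own outer ports


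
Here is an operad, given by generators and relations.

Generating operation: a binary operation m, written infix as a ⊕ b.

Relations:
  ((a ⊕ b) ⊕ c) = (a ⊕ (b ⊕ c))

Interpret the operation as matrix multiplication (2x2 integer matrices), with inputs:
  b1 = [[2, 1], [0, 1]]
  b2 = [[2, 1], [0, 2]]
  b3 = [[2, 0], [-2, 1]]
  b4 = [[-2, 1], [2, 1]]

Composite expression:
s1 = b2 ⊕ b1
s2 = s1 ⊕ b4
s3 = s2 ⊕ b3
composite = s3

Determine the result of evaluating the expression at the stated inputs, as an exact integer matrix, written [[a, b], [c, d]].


(b2 ⊕ b1) = [[4, 3], [0, 2]]
((b2 ⊕ b1) ⊕ b4) = [[-2, 7], [4, 2]]
(((b2 ⊕ b1) ⊕ b4) ⊕ b3) = [[-18, 7], [4, 2]]

[[-18, 7], [4, 2]]


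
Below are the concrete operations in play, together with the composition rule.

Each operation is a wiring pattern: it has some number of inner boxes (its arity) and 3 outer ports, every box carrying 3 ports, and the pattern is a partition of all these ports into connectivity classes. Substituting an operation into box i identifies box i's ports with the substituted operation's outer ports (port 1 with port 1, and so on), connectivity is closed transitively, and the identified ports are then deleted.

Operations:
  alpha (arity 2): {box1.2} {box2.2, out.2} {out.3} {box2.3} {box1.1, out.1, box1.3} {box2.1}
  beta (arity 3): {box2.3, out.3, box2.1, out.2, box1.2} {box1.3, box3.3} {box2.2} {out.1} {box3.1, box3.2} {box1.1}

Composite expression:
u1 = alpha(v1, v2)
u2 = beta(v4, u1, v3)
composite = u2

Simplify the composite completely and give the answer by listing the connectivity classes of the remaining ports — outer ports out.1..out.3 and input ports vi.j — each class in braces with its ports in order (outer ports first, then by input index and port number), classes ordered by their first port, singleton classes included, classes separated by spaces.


{out.1} {out.2, out.3, v1.1, v1.3, v4.2} {v1.2} {v2.1} {v2.2} {v2.3} {v3.1, v3.2} {v3.3, v4.3} {v4.1}

After gluing at beta, chains via deleted ports link the v-ports.
alpha over (v1, v2) gives {out.1, v1.1, v1.3} {out.2, v2.2} {out.3} {v1.2} {v2.1} {v2.3}, out.j being that stage's outer ports
beta over (v4, v1, v2, v3) gives {out.1} {out.2, out.3, v1.1, v1.3, v4.2} {v1.2} {v2.1} {v2.2} {v2.3} {v3.1, v3.2} {v3.3, v4.3} {v4.1}, out.j being that stage's outer ports


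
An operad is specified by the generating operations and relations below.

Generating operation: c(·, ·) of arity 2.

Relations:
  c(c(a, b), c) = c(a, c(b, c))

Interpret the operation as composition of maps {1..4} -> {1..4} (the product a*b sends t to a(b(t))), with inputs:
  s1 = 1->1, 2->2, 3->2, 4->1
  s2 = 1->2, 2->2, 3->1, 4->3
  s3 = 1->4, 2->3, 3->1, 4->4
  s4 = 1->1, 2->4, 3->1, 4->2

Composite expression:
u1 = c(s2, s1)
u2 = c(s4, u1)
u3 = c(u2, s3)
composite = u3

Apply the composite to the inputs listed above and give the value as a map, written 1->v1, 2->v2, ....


1->4, 2->4, 3->4, 4->4

c(s2, s1) = 1->2, 2->2, 3->2, 4->2
c(s4, c(s2, s1)) = 1->4, 2->4, 3->4, 4->4
c(c(s4, c(s2, s1)), s3) = 1->4, 2->4, 3->4, 4->4


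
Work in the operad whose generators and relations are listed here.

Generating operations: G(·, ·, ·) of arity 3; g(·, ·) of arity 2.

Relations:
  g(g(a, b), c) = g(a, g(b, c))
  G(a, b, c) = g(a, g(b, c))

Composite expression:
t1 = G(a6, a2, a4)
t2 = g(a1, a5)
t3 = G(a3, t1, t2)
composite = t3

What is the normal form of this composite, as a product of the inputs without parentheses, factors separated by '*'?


a3 * a6 * a2 * a4 * a1 * a5

The G-tree's shape is irrelevant; the a-reading-order decides.
G(a6, a2, a4) reduces to a6 * a2 * a4
g(a1, a5) reduces to a1 * a5
G(a3, G(a6, a2, a4), g(a1, a5)) reduces to a3 * a6 * a2 * a4 * a1 * a5


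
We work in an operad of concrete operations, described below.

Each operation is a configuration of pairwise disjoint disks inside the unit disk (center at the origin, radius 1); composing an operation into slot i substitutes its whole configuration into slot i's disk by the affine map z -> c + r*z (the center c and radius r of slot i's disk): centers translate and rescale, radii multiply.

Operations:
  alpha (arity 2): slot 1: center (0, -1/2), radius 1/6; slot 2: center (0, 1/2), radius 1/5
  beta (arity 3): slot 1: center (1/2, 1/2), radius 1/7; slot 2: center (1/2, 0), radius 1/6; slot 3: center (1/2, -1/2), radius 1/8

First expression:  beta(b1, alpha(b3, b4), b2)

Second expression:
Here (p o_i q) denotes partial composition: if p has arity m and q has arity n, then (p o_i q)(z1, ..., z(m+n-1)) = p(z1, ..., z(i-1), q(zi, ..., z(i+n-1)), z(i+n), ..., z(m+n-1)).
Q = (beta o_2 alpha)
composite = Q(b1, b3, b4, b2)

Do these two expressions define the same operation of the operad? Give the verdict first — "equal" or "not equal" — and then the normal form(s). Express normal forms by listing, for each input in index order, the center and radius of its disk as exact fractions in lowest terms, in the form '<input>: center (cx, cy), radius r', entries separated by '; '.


equal — both sides give b1: center (1/2, 1/2), radius 1/7; b2: center (1/2, -1/2), radius 1/8; b3: center (1/2, -1/12), radius 1/36; b4: center (1/2, 1/12), radius 1/30

Reducing the first expression gives b1: center (1/2, 1/2), radius 1/7; b2: center (1/2, -1/2), radius 1/8; b3: center (1/2, -1/12), radius 1/36; b4: center (1/2, 1/12), radius 1/30
Reducing the second expression gives b1: center (1/2, 1/2), radius 1/7; b2: center (1/2, -1/2), radius 1/8; b3: center (1/2, -1/12), radius 1/36; b4: center (1/2, 1/12), radius 1/30
The forms coincide; equal.


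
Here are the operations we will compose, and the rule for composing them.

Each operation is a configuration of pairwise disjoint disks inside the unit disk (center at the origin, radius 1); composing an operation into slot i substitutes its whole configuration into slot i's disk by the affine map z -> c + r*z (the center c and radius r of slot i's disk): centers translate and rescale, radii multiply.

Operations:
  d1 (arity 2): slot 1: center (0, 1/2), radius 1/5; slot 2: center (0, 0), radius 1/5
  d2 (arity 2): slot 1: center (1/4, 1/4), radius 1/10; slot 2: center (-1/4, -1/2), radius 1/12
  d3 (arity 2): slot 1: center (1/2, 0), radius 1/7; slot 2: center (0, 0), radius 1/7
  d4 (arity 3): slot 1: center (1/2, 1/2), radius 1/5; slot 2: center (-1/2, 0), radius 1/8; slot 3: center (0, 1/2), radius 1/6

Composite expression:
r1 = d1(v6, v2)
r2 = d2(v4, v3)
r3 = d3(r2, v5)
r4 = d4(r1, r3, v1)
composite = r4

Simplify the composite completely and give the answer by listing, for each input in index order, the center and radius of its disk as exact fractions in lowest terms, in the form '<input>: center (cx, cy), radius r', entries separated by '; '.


v1: center (0, 1/2), radius 1/6; v2: center (1/2, 1/2), radius 1/25; v3: center (-99/224, -1/112), radius 1/672; v4: center (-97/224, 1/224), radius 1/560; v5: center (-1/2, 0), radius 1/56; v6: center (1/2, 3/5), radius 1/25

Nesting under d4 composes maps z -> c + r*z down each v-path.
v6: after 2 affine steps, its disk has center (1/2, 3/5), radius 1/25
v2: after 2 affine steps, its disk has center (1/2, 1/2), radius 1/25
v4: after 3 affine steps, its disk has center (-97/224, 1/224), radius 1/560
v3: after 3 affine steps, its disk has center (-99/224, -1/112), radius 1/672
v5: after 2 affine steps, its disk has center (-1/2, 0), radius 1/56
v1: after 1 affine step, its disk has center (0, 1/2), radius 1/6


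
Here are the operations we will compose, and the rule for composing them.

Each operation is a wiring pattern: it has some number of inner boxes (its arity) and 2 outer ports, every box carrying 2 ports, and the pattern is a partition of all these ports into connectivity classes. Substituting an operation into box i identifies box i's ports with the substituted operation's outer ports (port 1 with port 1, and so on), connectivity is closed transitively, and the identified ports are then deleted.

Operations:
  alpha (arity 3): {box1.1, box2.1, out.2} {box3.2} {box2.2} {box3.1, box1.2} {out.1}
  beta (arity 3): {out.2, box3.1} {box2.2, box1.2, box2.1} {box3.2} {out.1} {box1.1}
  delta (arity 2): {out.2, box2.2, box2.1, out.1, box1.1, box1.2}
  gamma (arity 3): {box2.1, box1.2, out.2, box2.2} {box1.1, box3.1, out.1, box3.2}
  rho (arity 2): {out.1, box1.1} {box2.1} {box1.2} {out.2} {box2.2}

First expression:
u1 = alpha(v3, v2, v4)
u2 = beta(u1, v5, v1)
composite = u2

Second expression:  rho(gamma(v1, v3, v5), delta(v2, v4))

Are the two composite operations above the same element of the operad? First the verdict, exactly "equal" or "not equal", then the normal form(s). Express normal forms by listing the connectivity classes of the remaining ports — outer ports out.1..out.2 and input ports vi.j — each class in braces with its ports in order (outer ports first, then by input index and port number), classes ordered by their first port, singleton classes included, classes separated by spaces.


not equal; the first gives {out.1} {out.2, v1.1} {v1.2} {v2.1, v3.1, v5.1, v5.2} {v2.2} {v3.2, v4.1} {v4.2} and the second {out.1, v1.1, v5.1, v5.2} {out.2} {v1.2, v3.1, v3.2} {v2.1, v2.2, v4.1, v4.2}

The first expression reduces to {out.1} {out.2, v1.1} {v1.2} {v2.1, v3.1, v5.1, v5.2} {v2.2} {v3.2, v4.1} {v4.2}
The second expression reduces to {out.1, v1.1, v5.1, v5.2} {out.2} {v1.2, v3.1, v3.2} {v2.1, v2.2, v4.1, v4.2}
The normal forms differ: not equal.


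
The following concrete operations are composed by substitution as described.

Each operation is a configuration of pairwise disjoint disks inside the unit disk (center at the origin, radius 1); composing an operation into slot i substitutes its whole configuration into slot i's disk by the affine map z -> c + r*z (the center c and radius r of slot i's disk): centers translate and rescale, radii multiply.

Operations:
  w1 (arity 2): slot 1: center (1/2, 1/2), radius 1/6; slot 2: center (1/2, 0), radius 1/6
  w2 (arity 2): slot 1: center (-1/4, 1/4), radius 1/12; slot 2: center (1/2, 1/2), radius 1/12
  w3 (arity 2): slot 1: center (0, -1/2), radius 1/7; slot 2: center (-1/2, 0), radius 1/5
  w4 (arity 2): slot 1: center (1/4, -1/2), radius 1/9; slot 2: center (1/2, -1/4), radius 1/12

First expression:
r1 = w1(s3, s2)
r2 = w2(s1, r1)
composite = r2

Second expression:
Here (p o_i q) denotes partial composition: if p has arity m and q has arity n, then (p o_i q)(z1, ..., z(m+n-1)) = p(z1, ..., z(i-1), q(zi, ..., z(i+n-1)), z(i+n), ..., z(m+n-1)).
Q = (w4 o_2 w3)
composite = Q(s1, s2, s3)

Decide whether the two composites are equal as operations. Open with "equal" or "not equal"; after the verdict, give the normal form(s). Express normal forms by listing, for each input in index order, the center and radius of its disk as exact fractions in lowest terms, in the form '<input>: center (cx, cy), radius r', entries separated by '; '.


The first expression reduces to s1: center (-1/4, 1/4), radius 1/12; s2: center (13/24, 1/2), radius 1/72; s3: center (13/24, 13/24), radius 1/72
The second expression reduces to s1: center (1/4, -1/2), radius 1/9; s2: center (1/2, -7/24), radius 1/84; s3: center (11/24, -1/4), radius 1/60
No match — not equal.

not equal; the first gives s1: center (-1/4, 1/4), radius 1/12; s2: center (13/24, 1/2), radius 1/72; s3: center (13/24, 13/24), radius 1/72 and the second s1: center (1/4, -1/2), radius 1/9; s2: center (1/2, -7/24), radius 1/84; s3: center (11/24, -1/4), radius 1/60


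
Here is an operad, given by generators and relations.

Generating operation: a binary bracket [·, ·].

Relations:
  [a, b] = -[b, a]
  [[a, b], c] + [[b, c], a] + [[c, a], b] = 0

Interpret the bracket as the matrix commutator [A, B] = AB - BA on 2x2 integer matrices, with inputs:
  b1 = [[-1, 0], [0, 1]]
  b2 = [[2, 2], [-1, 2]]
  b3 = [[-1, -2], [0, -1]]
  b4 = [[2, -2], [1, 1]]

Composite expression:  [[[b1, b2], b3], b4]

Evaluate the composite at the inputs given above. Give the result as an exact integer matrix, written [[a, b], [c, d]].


[b1, b2] = [[0, -4], [-2, 0]]
[[b1, b2], b3] = [[-4, 0], [0, 4]]
[[[b1, b2], b3], b4] = [[0, 16], [8, 0]]

[[0, 16], [8, 0]]


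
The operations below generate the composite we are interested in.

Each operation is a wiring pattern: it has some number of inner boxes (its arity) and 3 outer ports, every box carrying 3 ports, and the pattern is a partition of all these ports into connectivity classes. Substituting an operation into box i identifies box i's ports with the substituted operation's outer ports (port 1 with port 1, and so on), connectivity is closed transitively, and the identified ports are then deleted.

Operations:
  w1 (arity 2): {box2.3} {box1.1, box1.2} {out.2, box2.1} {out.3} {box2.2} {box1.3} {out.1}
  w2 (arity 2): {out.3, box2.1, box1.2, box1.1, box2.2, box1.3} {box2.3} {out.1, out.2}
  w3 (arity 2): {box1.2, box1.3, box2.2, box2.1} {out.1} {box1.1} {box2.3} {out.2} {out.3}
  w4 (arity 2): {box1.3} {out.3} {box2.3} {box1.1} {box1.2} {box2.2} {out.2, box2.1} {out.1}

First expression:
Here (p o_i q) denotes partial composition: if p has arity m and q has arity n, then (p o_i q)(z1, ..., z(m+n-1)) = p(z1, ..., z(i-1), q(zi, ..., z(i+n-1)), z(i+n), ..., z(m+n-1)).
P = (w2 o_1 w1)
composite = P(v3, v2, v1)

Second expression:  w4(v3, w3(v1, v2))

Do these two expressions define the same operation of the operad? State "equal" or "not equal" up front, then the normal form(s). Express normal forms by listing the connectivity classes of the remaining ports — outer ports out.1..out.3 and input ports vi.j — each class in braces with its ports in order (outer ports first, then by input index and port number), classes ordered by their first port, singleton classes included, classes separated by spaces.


Normal form of the first expression: {out.1, out.2} {out.3, v1.1, v1.2, v2.1} {v1.3} {v2.2} {v2.3} {v3.1, v3.2} {v3.3}
Normal form of the second expression: {out.1} {out.2} {out.3} {v1.1} {v1.2, v1.3, v2.1, v2.2} {v2.3} {v3.1} {v3.2} {v3.3}
The normal forms differ: not equal.

not equal — first {out.1, out.2} {out.3, v1.1, v1.2, v2.1} {v1.3} {v2.2} {v2.3} {v3.1, v3.2} {v3.3}, second {out.1} {out.2} {out.3} {v1.1} {v1.2, v1.3, v2.1, v2.2} {v2.3} {v3.1} {v3.2} {v3.3}


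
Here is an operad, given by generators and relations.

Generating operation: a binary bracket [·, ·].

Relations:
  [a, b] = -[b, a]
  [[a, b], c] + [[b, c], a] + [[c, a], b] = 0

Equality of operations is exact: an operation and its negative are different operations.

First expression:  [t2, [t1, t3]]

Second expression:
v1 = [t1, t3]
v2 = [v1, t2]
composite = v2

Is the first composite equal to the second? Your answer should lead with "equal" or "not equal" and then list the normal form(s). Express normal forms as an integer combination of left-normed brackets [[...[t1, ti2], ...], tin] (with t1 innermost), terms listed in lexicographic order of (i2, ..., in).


not equal; the first gives -[[t1, t3], t2] and the second [[t1, t3], t2]

Normal form of the first expression: -[[t1, t3], t2]
Normal form of the second expression: [[t1, t3], t2]
Distinct normal forms: not equal.


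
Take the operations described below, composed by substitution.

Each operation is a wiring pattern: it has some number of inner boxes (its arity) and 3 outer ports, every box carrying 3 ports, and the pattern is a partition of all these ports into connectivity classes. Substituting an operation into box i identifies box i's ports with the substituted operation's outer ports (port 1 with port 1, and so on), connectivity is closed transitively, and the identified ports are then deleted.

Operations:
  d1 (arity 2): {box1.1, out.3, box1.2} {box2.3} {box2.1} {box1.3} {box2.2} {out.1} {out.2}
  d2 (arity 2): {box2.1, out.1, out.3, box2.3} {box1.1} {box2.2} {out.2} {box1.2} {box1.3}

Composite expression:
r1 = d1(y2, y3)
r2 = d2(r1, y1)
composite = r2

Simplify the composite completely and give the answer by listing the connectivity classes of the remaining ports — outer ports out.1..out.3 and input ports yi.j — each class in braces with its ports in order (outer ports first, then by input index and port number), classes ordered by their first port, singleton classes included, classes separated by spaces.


{out.1, out.3, y1.1, y1.3} {out.2} {y1.2} {y2.1, y2.2} {y2.3} {y3.1} {y3.2} {y3.3}

Treat the ports identified at d2 as solder joints: merge, then drop.
d1 over (y2, y3) gives {out.1} {out.2} {out.3, y2.1, y2.2} {y2.3} {y3.1} {y3.2} {y3.3}, out.j being that stage's outer ports
d2 over (y2, y3, y1) gives {out.1, out.3, y1.1, y1.3} {out.2} {y1.2} {y2.1, y2.2} {y2.3} {y3.1} {y3.2} {y3.3}, out.j being that stage's outer ports


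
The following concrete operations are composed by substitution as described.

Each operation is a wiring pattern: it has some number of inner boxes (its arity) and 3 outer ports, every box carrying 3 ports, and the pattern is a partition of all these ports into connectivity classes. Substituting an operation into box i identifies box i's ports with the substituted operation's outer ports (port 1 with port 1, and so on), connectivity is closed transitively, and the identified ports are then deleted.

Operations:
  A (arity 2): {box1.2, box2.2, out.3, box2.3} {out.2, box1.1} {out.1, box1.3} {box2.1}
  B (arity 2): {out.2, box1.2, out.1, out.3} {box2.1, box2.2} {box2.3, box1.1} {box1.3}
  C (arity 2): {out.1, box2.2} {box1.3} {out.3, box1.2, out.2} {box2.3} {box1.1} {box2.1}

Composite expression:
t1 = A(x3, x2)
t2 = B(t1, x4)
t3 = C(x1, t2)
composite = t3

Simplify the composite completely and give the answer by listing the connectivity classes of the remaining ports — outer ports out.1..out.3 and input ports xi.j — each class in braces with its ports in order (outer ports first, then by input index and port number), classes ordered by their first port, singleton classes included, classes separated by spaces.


{out.1, x3.1} {out.2, out.3, x1.2} {x1.1} {x1.3} {x2.1} {x2.2, x2.3, x3.2} {x3.3, x4.3} {x4.1, x4.2}


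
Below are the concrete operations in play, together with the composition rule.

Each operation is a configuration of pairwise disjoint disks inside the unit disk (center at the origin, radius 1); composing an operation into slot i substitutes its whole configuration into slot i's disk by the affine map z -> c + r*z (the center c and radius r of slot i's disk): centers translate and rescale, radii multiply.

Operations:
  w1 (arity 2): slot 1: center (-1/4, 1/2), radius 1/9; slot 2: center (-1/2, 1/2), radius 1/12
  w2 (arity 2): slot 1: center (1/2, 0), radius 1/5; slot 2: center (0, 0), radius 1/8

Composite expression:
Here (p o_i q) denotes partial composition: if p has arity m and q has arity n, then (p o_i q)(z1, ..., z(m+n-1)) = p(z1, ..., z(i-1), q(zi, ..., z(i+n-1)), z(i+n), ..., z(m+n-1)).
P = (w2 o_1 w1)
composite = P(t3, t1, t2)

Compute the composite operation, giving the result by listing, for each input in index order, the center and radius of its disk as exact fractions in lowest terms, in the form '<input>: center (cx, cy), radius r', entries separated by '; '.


t1: center (2/5, 1/10), radius 1/60; t2: center (0, 0), radius 1/8; t3: center (9/20, 1/10), radius 1/45

Only the slot chain above each t matters under w2; compose those maps.
input t3: composing its 2 substitution steps yields center (9/20, 1/10), radius 1/45
input t1: composing its 2 substitution steps yields center (2/5, 1/10), radius 1/60
input t2: composing its 1 substitution step yields center (0, 0), radius 1/8


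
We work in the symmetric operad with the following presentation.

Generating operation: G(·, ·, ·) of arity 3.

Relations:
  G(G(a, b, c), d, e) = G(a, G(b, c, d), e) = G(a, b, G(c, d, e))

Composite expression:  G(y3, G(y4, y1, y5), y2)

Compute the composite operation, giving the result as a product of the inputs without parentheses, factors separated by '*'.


All parenthesizations of G agree; list the y-inputs left to right.
G(y4, y1, y5) spells out as y4 * y1 * y5
G(y3, G(y4, y1, y5), y2) spells out as y3 * y4 * y1 * y5 * y2

y3 * y4 * y1 * y5 * y2


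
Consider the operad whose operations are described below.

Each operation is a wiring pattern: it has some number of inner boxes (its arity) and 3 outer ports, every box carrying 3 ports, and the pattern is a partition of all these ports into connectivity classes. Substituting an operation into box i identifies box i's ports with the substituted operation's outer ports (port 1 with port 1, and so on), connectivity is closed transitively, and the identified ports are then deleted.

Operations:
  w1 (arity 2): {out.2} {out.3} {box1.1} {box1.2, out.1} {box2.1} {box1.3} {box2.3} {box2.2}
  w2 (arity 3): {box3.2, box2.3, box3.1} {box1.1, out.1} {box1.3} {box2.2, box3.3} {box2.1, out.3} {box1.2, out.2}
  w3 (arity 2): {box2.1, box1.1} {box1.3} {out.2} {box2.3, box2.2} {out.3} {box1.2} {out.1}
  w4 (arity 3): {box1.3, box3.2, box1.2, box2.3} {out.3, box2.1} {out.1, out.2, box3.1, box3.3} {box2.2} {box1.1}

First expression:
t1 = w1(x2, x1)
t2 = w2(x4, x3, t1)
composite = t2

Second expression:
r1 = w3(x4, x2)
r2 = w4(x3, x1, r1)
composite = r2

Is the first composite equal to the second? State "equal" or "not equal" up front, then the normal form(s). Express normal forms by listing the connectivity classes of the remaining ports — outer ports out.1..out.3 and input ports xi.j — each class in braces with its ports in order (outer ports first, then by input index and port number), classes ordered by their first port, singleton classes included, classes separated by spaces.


not equal; first: {out.1, x4.1} {out.2, x4.2} {out.3, x3.1} {x1.1} {x1.2} {x1.3} {x2.1} {x2.2, x3.3} {x2.3} {x3.2} {x4.3}; second: {out.1, out.2} {out.3, x1.1} {x1.2} {x1.3, x3.2, x3.3} {x2.1, x4.1} {x2.2, x2.3} {x3.1} {x4.2} {x4.3}

The first expression reduces to {out.1, x4.1} {out.2, x4.2} {out.3, x3.1} {x1.1} {x1.2} {x1.3} {x2.1} {x2.2, x3.3} {x2.3} {x3.2} {x4.3}
The second expression reduces to {out.1, out.2} {out.3, x1.1} {x1.2} {x1.3, x3.2, x3.3} {x2.1, x4.1} {x2.2, x2.3} {x3.1} {x4.2} {x4.3}
Distinct normal forms: not equal.


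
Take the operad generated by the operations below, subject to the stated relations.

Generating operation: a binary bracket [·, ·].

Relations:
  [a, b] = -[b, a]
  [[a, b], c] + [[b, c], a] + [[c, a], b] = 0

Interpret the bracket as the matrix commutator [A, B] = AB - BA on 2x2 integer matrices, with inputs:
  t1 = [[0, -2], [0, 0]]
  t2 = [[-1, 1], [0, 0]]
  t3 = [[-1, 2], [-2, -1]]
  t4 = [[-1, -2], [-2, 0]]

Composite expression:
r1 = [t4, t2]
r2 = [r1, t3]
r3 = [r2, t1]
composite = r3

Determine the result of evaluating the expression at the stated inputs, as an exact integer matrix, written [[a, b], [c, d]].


[t4, t2] = [[2, -3], [2, -2]]
[[t4, t2], t3] = [[2, 8], [8, -2]]
[[[t4, t2], t3], t1] = [[16, -8], [0, -16]]

[[16, -8], [0, -16]]


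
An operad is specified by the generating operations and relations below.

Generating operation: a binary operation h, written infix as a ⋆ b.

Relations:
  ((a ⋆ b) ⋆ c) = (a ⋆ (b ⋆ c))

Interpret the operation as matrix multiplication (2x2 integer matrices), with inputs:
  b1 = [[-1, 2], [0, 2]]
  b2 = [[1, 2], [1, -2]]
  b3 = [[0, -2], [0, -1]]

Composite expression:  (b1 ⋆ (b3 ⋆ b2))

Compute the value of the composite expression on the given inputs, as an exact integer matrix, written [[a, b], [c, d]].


[[0, 0], [-2, 4]]

(b3 ⋆ b2) = [[-2, 4], [-1, 2]]
(b1 ⋆ (b3 ⋆ b2)) = [[0, 0], [-2, 4]]


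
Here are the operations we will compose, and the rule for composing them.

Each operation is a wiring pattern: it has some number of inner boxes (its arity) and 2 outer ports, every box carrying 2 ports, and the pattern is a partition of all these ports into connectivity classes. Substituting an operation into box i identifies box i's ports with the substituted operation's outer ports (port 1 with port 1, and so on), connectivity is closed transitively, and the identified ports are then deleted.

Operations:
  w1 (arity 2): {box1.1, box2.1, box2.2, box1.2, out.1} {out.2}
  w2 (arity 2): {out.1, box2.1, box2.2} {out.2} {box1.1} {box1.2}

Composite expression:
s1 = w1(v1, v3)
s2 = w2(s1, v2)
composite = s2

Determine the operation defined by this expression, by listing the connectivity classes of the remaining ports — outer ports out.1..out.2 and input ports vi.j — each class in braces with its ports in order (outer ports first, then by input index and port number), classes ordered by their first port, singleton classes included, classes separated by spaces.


{out.1, v2.1, v2.2} {out.2} {v1.1, v1.2, v3.1, v3.2}

Connectivity passes through glued w2-boundaries; trace each wire chain.
w1 over (v1, v3) gives {out.1, v1.1, v1.2, v3.1, v3.2} {out.2}, out.j being that stage's outer ports
w2 over (v1, v3, v2) gives {out.1, v2.1, v2.2} {out.2} {v1.1, v1.2, v3.1, v3.2}, out.j being that stage's outer ports


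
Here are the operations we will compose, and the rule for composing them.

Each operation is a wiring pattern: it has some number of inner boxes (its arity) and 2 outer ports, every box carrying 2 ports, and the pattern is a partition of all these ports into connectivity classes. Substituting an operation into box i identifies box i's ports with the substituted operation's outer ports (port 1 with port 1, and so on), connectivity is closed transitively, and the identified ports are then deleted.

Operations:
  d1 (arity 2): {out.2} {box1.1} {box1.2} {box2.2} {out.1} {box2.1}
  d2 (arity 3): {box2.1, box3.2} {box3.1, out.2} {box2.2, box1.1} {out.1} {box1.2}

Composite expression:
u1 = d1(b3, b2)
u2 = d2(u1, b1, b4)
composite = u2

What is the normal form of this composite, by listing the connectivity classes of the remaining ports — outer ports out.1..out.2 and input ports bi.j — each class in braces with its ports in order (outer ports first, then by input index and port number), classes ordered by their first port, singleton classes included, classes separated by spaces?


Two ports join when wires chain via d2-identified ports.
composing d1 on (b3, b2), with out.j its own outer ports: {out.1} {out.2} {b2.1} {b2.2} {b3.1} {b3.2}
composing d2 on (b3, b2, b1, b4), with out.j its own outer ports: {out.1} {out.2, b4.1} {b1.1, b4.2} {b1.2} {b2.1} {b2.2} {b3.1} {b3.2}

{out.1} {out.2, b4.1} {b1.1, b4.2} {b1.2} {b2.1} {b2.2} {b3.1} {b3.2}


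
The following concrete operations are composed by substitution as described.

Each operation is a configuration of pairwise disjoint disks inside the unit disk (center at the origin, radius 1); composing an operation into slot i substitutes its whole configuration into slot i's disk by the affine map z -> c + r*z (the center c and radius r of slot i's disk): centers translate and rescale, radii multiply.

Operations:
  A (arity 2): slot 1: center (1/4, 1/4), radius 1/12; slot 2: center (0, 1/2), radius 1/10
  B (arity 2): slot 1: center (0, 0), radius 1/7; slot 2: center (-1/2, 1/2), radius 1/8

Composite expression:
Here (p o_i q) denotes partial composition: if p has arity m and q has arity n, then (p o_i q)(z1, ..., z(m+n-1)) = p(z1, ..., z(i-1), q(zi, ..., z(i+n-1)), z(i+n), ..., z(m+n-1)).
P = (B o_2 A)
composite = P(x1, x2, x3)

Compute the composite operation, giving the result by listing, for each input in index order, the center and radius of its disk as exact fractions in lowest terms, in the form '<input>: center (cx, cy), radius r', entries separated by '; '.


Each x-disk chains the slot maps above it in B; radii multiply.
x1 passes through 1 substitution, ending at center (0, 0), radius 1/7
x2 passes through 2 substitutions, ending at center (-15/32, 17/32), radius 1/96
x3 passes through 2 substitutions, ending at center (-1/2, 9/16), radius 1/80

x1: center (0, 0), radius 1/7; x2: center (-15/32, 17/32), radius 1/96; x3: center (-1/2, 9/16), radius 1/80


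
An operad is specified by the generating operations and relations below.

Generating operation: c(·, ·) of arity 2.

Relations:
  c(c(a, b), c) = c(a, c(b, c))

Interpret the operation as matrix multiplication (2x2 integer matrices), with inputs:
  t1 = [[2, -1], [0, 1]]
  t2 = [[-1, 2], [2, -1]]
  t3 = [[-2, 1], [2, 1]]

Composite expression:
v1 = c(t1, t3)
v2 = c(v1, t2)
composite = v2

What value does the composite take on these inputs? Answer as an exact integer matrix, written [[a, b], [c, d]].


[[8, -13], [0, 3]]

c(t1, t3) = [[-6, 1], [2, 1]]
c(c(t1, t3), t2) = [[8, -13], [0, 3]]


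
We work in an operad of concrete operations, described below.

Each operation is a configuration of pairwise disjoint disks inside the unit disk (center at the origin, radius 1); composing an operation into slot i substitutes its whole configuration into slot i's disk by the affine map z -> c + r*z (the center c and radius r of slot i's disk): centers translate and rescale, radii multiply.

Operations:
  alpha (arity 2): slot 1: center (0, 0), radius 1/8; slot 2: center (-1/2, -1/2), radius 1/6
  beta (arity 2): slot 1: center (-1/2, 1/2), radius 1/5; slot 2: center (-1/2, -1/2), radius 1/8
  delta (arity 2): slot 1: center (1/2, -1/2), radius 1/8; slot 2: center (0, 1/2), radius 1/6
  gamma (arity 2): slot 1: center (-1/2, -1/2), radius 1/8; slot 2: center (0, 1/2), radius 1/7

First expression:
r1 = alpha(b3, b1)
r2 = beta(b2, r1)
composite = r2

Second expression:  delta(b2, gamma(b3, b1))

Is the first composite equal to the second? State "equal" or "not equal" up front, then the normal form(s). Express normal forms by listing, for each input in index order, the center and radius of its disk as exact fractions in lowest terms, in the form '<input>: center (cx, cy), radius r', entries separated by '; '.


not equal — first b1: center (-9/16, -9/16), radius 1/48; b2: center (-1/2, 1/2), radius 1/5; b3: center (-1/2, -1/2), radius 1/64, second b1: center (0, 7/12), radius 1/42; b2: center (1/2, -1/2), radius 1/8; b3: center (-1/12, 5/12), radius 1/48

Reducing the first expression gives b1: center (-9/16, -9/16), radius 1/48; b2: center (-1/2, 1/2), radius 1/5; b3: center (-1/2, -1/2), radius 1/64
Reducing the second expression gives b1: center (0, 7/12), radius 1/42; b2: center (1/2, -1/2), radius 1/8; b3: center (-1/12, 5/12), radius 1/48
The forms do not match — not equal.


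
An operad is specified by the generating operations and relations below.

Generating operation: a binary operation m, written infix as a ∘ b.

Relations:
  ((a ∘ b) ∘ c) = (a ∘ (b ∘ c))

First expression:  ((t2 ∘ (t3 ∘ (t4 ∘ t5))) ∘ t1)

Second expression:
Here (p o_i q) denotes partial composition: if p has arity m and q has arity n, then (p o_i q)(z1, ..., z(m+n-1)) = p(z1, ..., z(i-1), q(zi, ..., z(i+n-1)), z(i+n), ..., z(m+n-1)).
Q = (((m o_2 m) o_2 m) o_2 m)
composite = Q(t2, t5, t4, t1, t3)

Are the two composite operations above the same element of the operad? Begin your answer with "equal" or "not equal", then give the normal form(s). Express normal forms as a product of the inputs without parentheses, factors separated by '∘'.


The first expression, normalized: t2 ∘ t3 ∘ t4 ∘ t5 ∘ t1
The second expression, normalized: t2 ∘ t5 ∘ t4 ∘ t1 ∘ t3
The forms do not match — not equal.

not equal; the first gives t2 ∘ t3 ∘ t4 ∘ t5 ∘ t1 and the second t2 ∘ t5 ∘ t4 ∘ t1 ∘ t3
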